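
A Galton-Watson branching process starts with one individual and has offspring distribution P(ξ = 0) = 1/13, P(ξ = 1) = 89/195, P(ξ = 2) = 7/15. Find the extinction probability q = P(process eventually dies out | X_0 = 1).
q = 15/91

The pgf is f(s) = 1/13 + 89/195·s + 7/15·s². The extinction probability q is the smallest fixed point of f in [0, 1]. Setting s = f(s):
  7/15·s² + (89/195 − 1)·s + 1/13 = 0
  7/15·s² − (1/13 + 7/15)·s + 1/13 = 0
which factors as (s − 1)·(7/15·s − 1/13) = 0, giving roots s = 1 and s = (1/13)/(7/15) = 15/91.
Mean offspring μ = 89/195 + 2·7/15 = 271/195 > 1 (supercritical), so q < 1. The extinction probability is the smaller root: q = (1/13)/(7/15) = 15/91.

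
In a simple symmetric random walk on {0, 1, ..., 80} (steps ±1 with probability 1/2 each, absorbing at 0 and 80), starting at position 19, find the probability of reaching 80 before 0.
P(hit 80 before 0) = 19/80

Let u_k = P(hit 80 before 0 | start at k). Then u_0 = 0, u_80 = 1, and u_k = u_{k-1}/2 + u_{k+1}/2 for 1 ≤ k ≤ 79. This harmonic recurrence is solved by u_k = k/80, giving u_19 = 19/80.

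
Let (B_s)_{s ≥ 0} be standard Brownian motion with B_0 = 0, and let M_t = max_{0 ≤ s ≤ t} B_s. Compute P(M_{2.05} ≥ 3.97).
P(M_{2.05} ≥ 3.97) = 2·P(B_{2.05} ≥ 3.97) = 2(1 − Φ(3.97/√2.05)) ≈ 0.0056

By the reflection principle for Brownian motion, P(M_t ≥ a) = 2 · P(B_t ≥ a) for a ≥ 0. Since B_t ~ N(0, t), P(B_t ≥ 3.97) = 1 − Φ(3.97/√t) = 1 − Φ(3.97/√2.05) = 1 − Φ(2.7728). So
  P(M_{2.05} ≥ 3.97) = 2(1 − Φ(2.7728)) ≈ 0.0056.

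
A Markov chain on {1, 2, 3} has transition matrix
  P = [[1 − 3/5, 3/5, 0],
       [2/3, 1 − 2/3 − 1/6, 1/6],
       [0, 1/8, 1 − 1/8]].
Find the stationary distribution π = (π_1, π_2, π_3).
π = (10/31, 9/31, 12/31)

This is a birth-death chain on three states, which satisfies detailed balance: π_1 · P_{12} = π_2 · P_{21} and π_2 · P_{23} = π_3 · P_{32}.
From π_1 · 3/5 = π_2 · 2/3: π_2/π_1 = (3/5)/(2/3) = 9/10.
From π_2 · 1/6 = π_3 · 1/8: π_3/π_2 = (1/6)/(1/8) = 4/3.
Take π_1 proportional to 1; then unnormalized π = (1, 9/10, 6/5). Normalize by dividing by the sum 31/10:
  π = (10/31, 9/31, 12/31).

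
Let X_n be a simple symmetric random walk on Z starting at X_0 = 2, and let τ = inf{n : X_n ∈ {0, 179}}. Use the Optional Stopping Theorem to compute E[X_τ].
E[X_τ] = 2

X_n is a martingale and τ is a bounded-mean stopping time (indeed τ is finite a.s. with bounded expectation since the walk is in a bounded region). By the OST, E[X_τ] = E[X_0] = 2. Equivalently: E[X_τ] = 179 · P(hit 179 first) + 0 · P(hit 0 first) = 179 · (2/179) = 2.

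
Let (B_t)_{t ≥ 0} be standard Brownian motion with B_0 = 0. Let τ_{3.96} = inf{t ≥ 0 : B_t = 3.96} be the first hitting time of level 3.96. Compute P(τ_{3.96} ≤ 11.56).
P(τ_{3.96} ≤ 11.56) = 2(1 − Φ(3.96/√11.56)) = 2(1 − Φ(1.1647)) ≈ 0.2441

By the reflection principle for standard BM, P(τ_b ≤ t) = 2 · P(B_t ≥ b). Since B_t ~ N(0, t), P(B_t ≥ 3.96) = 1 − Φ(3.96/√t) = 1 − Φ(3.96/√11.56) = 1 − Φ(1.1647) ≈ 0.12207. Doubling: P(τ_{3.96} ≤ 11.56) ≈ 2 · 0.12207 = 0.24414 ≈ 0.2441.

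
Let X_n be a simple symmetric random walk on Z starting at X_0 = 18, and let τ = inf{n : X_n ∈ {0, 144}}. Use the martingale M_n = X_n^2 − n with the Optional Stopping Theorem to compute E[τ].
E[τ] = 2268

M_n = X_n^2 − n is a martingale (since E[X_{n+1}^2 | F_n] = X_n^2 + 1). By OST (τ has finite mean in a bounded region), E[M_τ] = E[M_0] = X_0^2 − 0 = 18^2 = 324. Also E[M_τ] = E[X_τ^2] − E[τ]. The walk exits at 0 or 144, with P(hit 144 first) = 18/144, so E[X_τ^2] = 144^2 · 18/144 + 0 = 2592. Thus E[τ] = E[X_τ^2] − E[M_τ] = 2592 − 324 = 2268 = 18(144 − 18) = 2268.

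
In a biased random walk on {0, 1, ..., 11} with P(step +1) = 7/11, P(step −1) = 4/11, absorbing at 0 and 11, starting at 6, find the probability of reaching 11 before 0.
P(hit 11 before 0) = (1 − (4/7)^6) / (1 − (4/7)^11) = 636161757/657710813

Let u_k denote P(reach 11 before 0 | start at k). Boundary: u_0 = 0, u_11 = 1. Recurrence: u_k = 7/11·u_{k+1} + 4/11·u_{k-1} for 1 ≤ k ≤ 10. Try u_k = A + B·r^k with r = q/p = (4/11)/(7/11) = 4/7. Substitution satisfies the recurrence; boundary conditions give:
  u_k = (1 − r^k) / (1 − r^N) = (1 − (4/7)^6) / (1 − (4/7)^11) = 636161757/657710813.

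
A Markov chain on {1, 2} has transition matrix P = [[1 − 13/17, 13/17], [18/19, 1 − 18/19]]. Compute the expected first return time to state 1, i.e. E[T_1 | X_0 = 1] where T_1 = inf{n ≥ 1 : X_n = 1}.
E[T_1 | X_0 = 1] = 1/π_1 = 553/306

For an irreducible recurrent Markov chain with stationary distribution π, E[T_i | X_0 = i] = 1/π_i (Kac's formula). Here π_1 = (18/19)/(13/17 + 18/19) = (18/19)/(553/323) = 306/553, so E[T_1 | X_0 = 1] = 1/π_1 = (13/17 + 18/19)/(18/19) = (553/323)/(18/19) = 553/306.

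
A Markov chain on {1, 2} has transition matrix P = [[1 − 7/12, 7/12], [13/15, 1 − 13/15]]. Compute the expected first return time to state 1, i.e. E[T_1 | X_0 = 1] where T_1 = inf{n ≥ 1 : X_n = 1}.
E[T_1 | X_0 = 1] = 1/π_1 = 87/52

For an irreducible recurrent Markov chain with stationary distribution π, E[T_i | X_0 = i] = 1/π_i (Kac's formula). Here π_1 = (13/15)/(7/12 + 13/15) = (13/15)/(29/20) = 52/87, so E[T_1 | X_0 = 1] = 1/π_1 = (7/12 + 13/15)/(13/15) = (29/20)/(13/15) = 87/52.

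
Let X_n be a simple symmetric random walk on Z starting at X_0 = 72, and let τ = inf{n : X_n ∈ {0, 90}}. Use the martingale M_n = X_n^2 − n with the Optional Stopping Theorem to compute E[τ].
E[τ] = 1296

M_n = X_n^2 − n is a martingale (since E[X_{n+1}^2 | F_n] = X_n^2 + 1). By OST (τ has finite mean in a bounded region), E[M_τ] = E[M_0] = X_0^2 − 0 = 72^2 = 5184. Also E[M_τ] = E[X_τ^2] − E[τ]. The walk exits at 0 or 90, with P(hit 90 first) = 72/90, so E[X_τ^2] = 90^2 · 72/90 + 0 = 6480. Thus E[τ] = E[X_τ^2] − E[M_τ] = 6480 − 5184 = 1296 = 72(90 − 72) = 1296.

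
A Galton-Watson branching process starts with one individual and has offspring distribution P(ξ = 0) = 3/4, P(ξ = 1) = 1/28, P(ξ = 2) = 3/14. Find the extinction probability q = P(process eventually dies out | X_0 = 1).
q = 1

Mean offspring μ = 0·3/4 + 1·1/28 + 2·3/14 = 13/28 ≤ 1. For μ ≤ 1 with offspring not concentrated at 1, the Galton-Watson process goes extinct almost surely, so q = 1.
(Algebraic check: The pgf is f(s) = 3/4 + 1/28·s + 3/14·s². The extinction probability q is the smallest fixed point of f in [0, 1]. Setting s = f(s):
  3/14·s² + (1/28 − 1)·s + 3/4 = 0
  3/14·s² − (3/4 + 3/14)·s + 3/4 = 0
which factors as (s − 1)·(3/14·s − 3/4) = 0, giving roots s = 1 and s = (3/4)/(3/14) = 7/2. Since 7/2 ≥ 1, the smallest root in [0, 1] is s = 1.)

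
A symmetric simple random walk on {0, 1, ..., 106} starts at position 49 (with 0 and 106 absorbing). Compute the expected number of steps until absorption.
E[τ | X_0 = 49] = 2793

Let v_k = E[τ | X_0 = k]. Boundary: v_0 = v_106 = 0. Recurrence: v_k = 1 + (v_{k-1} + v_{k+1})/2 for 1 ≤ k ≤ 105. The particular solution to v_k − (v_{k-1} + v_{k+1})/2 = 1 is v_k = −k^2. Adding homogeneous solution A + B k and matching boundaries gives v_k = k (106 − k). Substituting k = 49: v_49 = 49 · 57 = 2793.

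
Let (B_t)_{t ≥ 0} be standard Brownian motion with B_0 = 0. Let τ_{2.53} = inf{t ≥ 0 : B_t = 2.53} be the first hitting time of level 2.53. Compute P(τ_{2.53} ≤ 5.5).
P(τ_{2.53} ≤ 5.5) = 2(1 − Φ(2.53/√5.5)) = 2(1 − Φ(1.0788)) ≈ 0.2807

By the reflection principle for standard BM, P(τ_b ≤ t) = 2 · P(B_t ≥ b). Since B_t ~ N(0, t), P(B_t ≥ 2.53) = 1 − Φ(2.53/√t) = 1 − Φ(2.53/√5.5) = 1 − Φ(1.0788) ≈ 0.14034. Doubling: P(τ_{2.53} ≤ 5.5) ≈ 2 · 0.14034 = 0.28068 ≈ 0.2807.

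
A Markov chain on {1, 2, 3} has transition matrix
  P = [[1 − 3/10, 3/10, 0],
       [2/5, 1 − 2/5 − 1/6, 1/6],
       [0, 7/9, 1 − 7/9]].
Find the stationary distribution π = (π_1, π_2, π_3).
π = (56/107, 42/107, 9/107)

This is a birth-death chain on three states, which satisfies detailed balance: π_1 · P_{12} = π_2 · P_{21} and π_2 · P_{23} = π_3 · P_{32}.
From π_1 · 3/10 = π_2 · 2/5: π_2/π_1 = (3/10)/(2/5) = 3/4.
From π_2 · 1/6 = π_3 · 7/9: π_3/π_2 = (1/6)/(7/9) = 3/14.
Take π_1 proportional to 1; then unnormalized π = (1, 3/4, 9/56). Normalize by dividing by the sum 107/56:
  π = (56/107, 42/107, 9/107).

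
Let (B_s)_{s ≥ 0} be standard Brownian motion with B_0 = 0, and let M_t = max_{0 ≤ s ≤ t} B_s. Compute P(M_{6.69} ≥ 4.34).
P(M_{6.69} ≥ 4.34) = 2·P(B_{6.69} ≥ 4.34) = 2(1 − Φ(4.34/√6.69)) ≈ 0.0934

By the reflection principle for Brownian motion, P(M_t ≥ a) = 2 · P(B_t ≥ a) for a ≥ 0. Since B_t ~ N(0, t), P(B_t ≥ 4.34) = 1 − Φ(4.34/√t) = 1 − Φ(4.34/√6.69) = 1 − Φ(1.6779). So
  P(M_{6.69} ≥ 4.34) = 2(1 − Φ(1.6779)) ≈ 0.0934.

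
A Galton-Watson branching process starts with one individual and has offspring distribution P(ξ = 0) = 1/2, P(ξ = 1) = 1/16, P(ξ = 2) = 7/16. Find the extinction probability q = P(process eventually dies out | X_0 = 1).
q = 1

Mean offspring μ = 0·1/2 + 1·1/16 + 2·7/16 = 15/16 ≤ 1. For μ ≤ 1 with offspring not concentrated at 1, the Galton-Watson process goes extinct almost surely, so q = 1.
(Algebraic check: The pgf is f(s) = 1/2 + 1/16·s + 7/16·s². The extinction probability q is the smallest fixed point of f in [0, 1]. Setting s = f(s):
  7/16·s² + (1/16 − 1)·s + 1/2 = 0
  7/16·s² − (1/2 + 7/16)·s + 1/2 = 0
which factors as (s − 1)·(7/16·s − 1/2) = 0, giving roots s = 1 and s = (1/2)/(7/16) = 8/7. Since 8/7 ≥ 1, the smallest root in [0, 1] is s = 1.)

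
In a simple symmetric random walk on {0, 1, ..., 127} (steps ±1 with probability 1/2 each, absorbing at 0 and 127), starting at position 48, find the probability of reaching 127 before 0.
P(hit 127 before 0) = 48/127

Let u_k = P(hit 127 before 0 | start at k). Then u_0 = 0, u_127 = 1, and u_k = u_{k-1}/2 + u_{k+1}/2 for 1 ≤ k ≤ 126. This harmonic recurrence is solved by u_k = k/127, giving u_48 = 48/127.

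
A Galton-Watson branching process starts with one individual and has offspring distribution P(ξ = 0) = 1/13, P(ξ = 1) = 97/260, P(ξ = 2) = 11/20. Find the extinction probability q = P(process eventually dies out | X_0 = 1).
q = 20/143

The pgf is f(s) = 1/13 + 97/260·s + 11/20·s². The extinction probability q is the smallest fixed point of f in [0, 1]. Setting s = f(s):
  11/20·s² + (97/260 − 1)·s + 1/13 = 0
  11/20·s² − (1/13 + 11/20)·s + 1/13 = 0
which factors as (s − 1)·(11/20·s − 1/13) = 0, giving roots s = 1 and s = (1/13)/(11/20) = 20/143.
Mean offspring μ = 97/260 + 2·11/20 = 383/260 > 1 (supercritical), so q < 1. The extinction probability is the smaller root: q = (1/13)/(11/20) = 20/143.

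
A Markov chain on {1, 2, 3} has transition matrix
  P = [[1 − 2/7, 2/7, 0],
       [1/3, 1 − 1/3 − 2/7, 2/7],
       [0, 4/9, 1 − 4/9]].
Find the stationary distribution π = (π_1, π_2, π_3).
π = (49/118, 21/59, 27/118)

This is a birth-death chain on three states, which satisfies detailed balance: π_1 · P_{12} = π_2 · P_{21} and π_2 · P_{23} = π_3 · P_{32}.
From π_1 · 2/7 = π_2 · 1/3: π_2/π_1 = (2/7)/(1/3) = 6/7.
From π_2 · 2/7 = π_3 · 4/9: π_3/π_2 = (2/7)/(4/9) = 9/14.
Take π_1 proportional to 1; then unnormalized π = (1, 6/7, 27/49). Normalize by dividing by the sum 118/49:
  π = (49/118, 21/59, 27/118).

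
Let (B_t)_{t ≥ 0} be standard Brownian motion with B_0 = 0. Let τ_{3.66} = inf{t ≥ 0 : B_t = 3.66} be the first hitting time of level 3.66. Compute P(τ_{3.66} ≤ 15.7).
P(τ_{3.66} ≤ 15.7) = 2(1 − Φ(3.66/√15.7)) = 2(1 − Φ(0.9237)) ≈ 0.3556

By the reflection principle for standard BM, P(τ_b ≤ t) = 2 · P(B_t ≥ b). Since B_t ~ N(0, t), P(B_t ≥ 3.66) = 1 − Φ(3.66/√t) = 1 − Φ(3.66/√15.7) = 1 − Φ(0.9237) ≈ 0.17782. Doubling: P(τ_{3.66} ≤ 15.7) ≈ 2 · 0.17782 = 0.35564 ≈ 0.3556.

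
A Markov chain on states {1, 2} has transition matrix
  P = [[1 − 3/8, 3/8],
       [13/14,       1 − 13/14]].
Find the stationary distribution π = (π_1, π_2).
π_1 = 52/73, π_2 = 21/73

Solve πP = π with π_1 + π_2 = 1. From πP = π: π_1 · (1 − 3/8) + π_2 · 13/14 = π_1 ⇒ π_2 · 13/14 = π_1 · 3/8 ⇒ π_2/π_1 = (3/8)/(13/14) = 21/52. Together with π_1 + π_2 = 1:
  π_1 = (13/14)/(3/8 + 13/14) = (13/14)/(73/56) = 52/73,
  π_2 = (3/8)/(3/8 + 13/14) = (3/8)/(73/56) = 21/73.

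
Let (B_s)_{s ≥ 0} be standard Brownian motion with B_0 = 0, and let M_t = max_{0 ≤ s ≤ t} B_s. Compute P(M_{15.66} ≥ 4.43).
P(M_{15.66} ≥ 4.43) = 2·P(B_{15.66} ≥ 4.43) = 2(1 − Φ(4.43/√15.66)) ≈ 0.2629

By the reflection principle for Brownian motion, P(M_t ≥ a) = 2 · P(B_t ≥ a) for a ≥ 0. Since B_t ~ N(0, t), P(B_t ≥ 4.43) = 1 − Φ(4.43/√t) = 1 − Φ(4.43/√15.66) = 1 − Φ(1.1195). So
  P(M_{15.66} ≥ 4.43) = 2(1 − Φ(1.1195)) ≈ 0.2629.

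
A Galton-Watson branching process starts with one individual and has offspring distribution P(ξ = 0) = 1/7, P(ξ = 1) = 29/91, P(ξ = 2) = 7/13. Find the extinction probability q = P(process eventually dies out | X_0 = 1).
q = 13/49

The pgf is f(s) = 1/7 + 29/91·s + 7/13·s². The extinction probability q is the smallest fixed point of f in [0, 1]. Setting s = f(s):
  7/13·s² + (29/91 − 1)·s + 1/7 = 0
  7/13·s² − (1/7 + 7/13)·s + 1/7 = 0
which factors as (s − 1)·(7/13·s − 1/7) = 0, giving roots s = 1 and s = (1/7)/(7/13) = 13/49.
Mean offspring μ = 29/91 + 2·7/13 = 127/91 > 1 (supercritical), so q < 1. The extinction probability is the smaller root: q = (1/7)/(7/13) = 13/49.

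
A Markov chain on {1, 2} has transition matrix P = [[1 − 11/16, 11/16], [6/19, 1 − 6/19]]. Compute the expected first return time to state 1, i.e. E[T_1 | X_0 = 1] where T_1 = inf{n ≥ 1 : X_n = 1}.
E[T_1 | X_0 = 1] = 1/π_1 = 305/96

For an irreducible recurrent Markov chain with stationary distribution π, E[T_i | X_0 = i] = 1/π_i (Kac's formula). Here π_1 = (6/19)/(11/16 + 6/19) = (6/19)/(305/304) = 96/305, so E[T_1 | X_0 = 1] = 1/π_1 = (11/16 + 6/19)/(6/19) = (305/304)/(6/19) = 305/96.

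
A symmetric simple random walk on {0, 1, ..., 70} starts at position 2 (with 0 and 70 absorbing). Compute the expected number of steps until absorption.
E[τ | X_0 = 2] = 136

Let v_k = E[τ | X_0 = k]. Boundary: v_0 = v_70 = 0. Recurrence: v_k = 1 + (v_{k-1} + v_{k+1})/2 for 1 ≤ k ≤ 69. The particular solution to v_k − (v_{k-1} + v_{k+1})/2 = 1 is v_k = −k^2. Adding homogeneous solution A + B k and matching boundaries gives v_k = k (70 − k). Substituting k = 2: v_2 = 2 · 68 = 136.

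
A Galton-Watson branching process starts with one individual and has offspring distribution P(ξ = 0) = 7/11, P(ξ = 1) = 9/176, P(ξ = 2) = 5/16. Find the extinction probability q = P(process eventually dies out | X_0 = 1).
q = 1

Mean offspring μ = 0·7/11 + 1·9/176 + 2·5/16 = 119/176 ≤ 1. For μ ≤ 1 with offspring not concentrated at 1, the Galton-Watson process goes extinct almost surely, so q = 1.
(Algebraic check: The pgf is f(s) = 7/11 + 9/176·s + 5/16·s². The extinction probability q is the smallest fixed point of f in [0, 1]. Setting s = f(s):
  5/16·s² + (9/176 − 1)·s + 7/11 = 0
  5/16·s² − (7/11 + 5/16)·s + 7/11 = 0
which factors as (s − 1)·(5/16·s − 7/11) = 0, giving roots s = 1 and s = (7/11)/(5/16) = 112/55. Since 112/55 ≥ 1, the smallest root in [0, 1] is s = 1.)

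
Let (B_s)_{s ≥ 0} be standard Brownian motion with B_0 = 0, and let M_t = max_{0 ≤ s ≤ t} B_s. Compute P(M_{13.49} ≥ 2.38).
P(M_{13.49} ≥ 2.38) = 2·P(B_{13.49} ≥ 2.38) = 2(1 − Φ(2.38/√13.49)) ≈ 0.5170

By the reflection principle for Brownian motion, P(M_t ≥ a) = 2 · P(B_t ≥ a) for a ≥ 0. Since B_t ~ N(0, t), P(B_t ≥ 2.38) = 1 − Φ(2.38/√t) = 1 − Φ(2.38/√13.49) = 1 − Φ(0.6480). So
  P(M_{13.49} ≥ 2.38) = 2(1 − Φ(0.6480)) ≈ 0.5170.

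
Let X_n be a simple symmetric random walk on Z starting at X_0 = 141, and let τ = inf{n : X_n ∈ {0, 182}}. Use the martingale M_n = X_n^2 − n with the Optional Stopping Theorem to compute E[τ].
E[τ] = 5781

M_n = X_n^2 − n is a martingale (since E[X_{n+1}^2 | F_n] = X_n^2 + 1). By OST (τ has finite mean in a bounded region), E[M_τ] = E[M_0] = X_0^2 − 0 = 141^2 = 19881. Also E[M_τ] = E[X_τ^2] − E[τ]. The walk exits at 0 or 182, with P(hit 182 first) = 141/182, so E[X_τ^2] = 182^2 · 141/182 + 0 = 25662. Thus E[τ] = E[X_τ^2] − E[M_τ] = 25662 − 19881 = 5781 = 141(182 − 141) = 5781.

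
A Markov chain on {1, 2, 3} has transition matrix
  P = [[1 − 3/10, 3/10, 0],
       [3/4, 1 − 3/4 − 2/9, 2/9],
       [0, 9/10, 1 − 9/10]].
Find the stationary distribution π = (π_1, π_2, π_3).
π = (405/607, 162/607, 40/607)

This is a birth-death chain on three states, which satisfies detailed balance: π_1 · P_{12} = π_2 · P_{21} and π_2 · P_{23} = π_3 · P_{32}.
From π_1 · 3/10 = π_2 · 3/4: π_2/π_1 = (3/10)/(3/4) = 2/5.
From π_2 · 2/9 = π_3 · 9/10: π_3/π_2 = (2/9)/(9/10) = 20/81.
Take π_1 proportional to 1; then unnormalized π = (1, 2/5, 8/81). Normalize by dividing by the sum 607/405:
  π = (405/607, 162/607, 40/607).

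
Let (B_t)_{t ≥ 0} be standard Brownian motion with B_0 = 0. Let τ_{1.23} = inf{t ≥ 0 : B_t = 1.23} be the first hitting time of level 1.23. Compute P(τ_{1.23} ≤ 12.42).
P(τ_{1.23} ≤ 12.42) = 2(1 − Φ(1.23/√12.42)) = 2(1 − Φ(0.3490)) ≈ 0.7271

By the reflection principle for standard BM, P(τ_b ≤ t) = 2 · P(B_t ≥ b). Since B_t ~ N(0, t), P(B_t ≥ 1.23) = 1 − Φ(1.23/√t) = 1 − Φ(1.23/√12.42) = 1 − Φ(0.3490) ≈ 0.36354. Doubling: P(τ_{1.23} ≤ 12.42) ≈ 2 · 0.36354 = 0.72708 ≈ 0.7271.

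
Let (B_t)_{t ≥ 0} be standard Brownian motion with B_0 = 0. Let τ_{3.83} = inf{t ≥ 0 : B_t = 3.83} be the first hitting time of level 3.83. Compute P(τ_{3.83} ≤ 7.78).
P(τ_{3.83} ≤ 7.78) = 2(1 − Φ(3.83/√7.78)) = 2(1 − Φ(1.3731)) ≈ 0.1697

By the reflection principle for standard BM, P(τ_b ≤ t) = 2 · P(B_t ≥ b). Since B_t ~ N(0, t), P(B_t ≥ 3.83) = 1 − Φ(3.83/√t) = 1 − Φ(3.83/√7.78) = 1 − Φ(1.3731) ≈ 0.08486. Doubling: P(τ_{3.83} ≤ 7.78) ≈ 2 · 0.08486 = 0.16972 ≈ 0.1697.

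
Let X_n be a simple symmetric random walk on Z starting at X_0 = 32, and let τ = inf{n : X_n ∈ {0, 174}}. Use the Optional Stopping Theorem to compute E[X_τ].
E[X_τ] = 32

X_n is a martingale and τ is a bounded-mean stopping time (indeed τ is finite a.s. with bounded expectation since the walk is in a bounded region). By the OST, E[X_τ] = E[X_0] = 32. Equivalently: E[X_τ] = 174 · P(hit 174 first) + 0 · P(hit 0 first) = 174 · (32/174) = 32.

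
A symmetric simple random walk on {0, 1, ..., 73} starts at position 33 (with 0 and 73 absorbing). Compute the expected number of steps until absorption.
E[τ | X_0 = 33] = 1320

Let v_k = E[τ | X_0 = k]. Boundary: v_0 = v_73 = 0. Recurrence: v_k = 1 + (v_{k-1} + v_{k+1})/2 for 1 ≤ k ≤ 72. The particular solution to v_k − (v_{k-1} + v_{k+1})/2 = 1 is v_k = −k^2. Adding homogeneous solution A + B k and matching boundaries gives v_k = k (73 − k). Substituting k = 33: v_33 = 33 · 40 = 1320.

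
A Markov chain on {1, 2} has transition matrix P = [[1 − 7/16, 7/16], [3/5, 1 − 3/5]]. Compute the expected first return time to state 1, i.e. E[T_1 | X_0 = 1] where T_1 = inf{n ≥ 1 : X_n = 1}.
E[T_1 | X_0 = 1] = 1/π_1 = 83/48

For an irreducible recurrent Markov chain with stationary distribution π, E[T_i | X_0 = i] = 1/π_i (Kac's formula). Here π_1 = (3/5)/(7/16 + 3/5) = (3/5)/(83/80) = 48/83, so E[T_1 | X_0 = 1] = 1/π_1 = (7/16 + 3/5)/(3/5) = (83/80)/(3/5) = 83/48.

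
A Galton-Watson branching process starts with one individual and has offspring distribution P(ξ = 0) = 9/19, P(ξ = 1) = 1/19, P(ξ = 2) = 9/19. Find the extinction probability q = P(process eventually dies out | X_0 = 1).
q = 1

Mean offspring μ = 0·9/19 + 1·1/19 + 2·9/19 = 1 ≤ 1. For μ ≤ 1 with offspring not concentrated at 1, the Galton-Watson process goes extinct almost surely, so q = 1.
(Algebraic check: The pgf is f(s) = 9/19 + 1/19·s + 9/19·s². The extinction probability q is the smallest fixed point of f in [0, 1]. Setting s = f(s):
  9/19·s² + (1/19 − 1)·s + 9/19 = 0
  9/19·s² − (9/19 + 9/19)·s + 9/19 = 0
which factors as (s − 1)·(9/19·s − 9/19) = 0, giving roots s = 1 and s = (9/19)/(9/19) = 1. Since 1 ≥ 1, the smallest root in [0, 1] is s = 1.)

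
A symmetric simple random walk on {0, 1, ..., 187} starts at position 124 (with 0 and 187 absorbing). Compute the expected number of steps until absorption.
E[τ | X_0 = 124] = 7812

Let v_k = E[τ | X_0 = k]. Boundary: v_0 = v_187 = 0. Recurrence: v_k = 1 + (v_{k-1} + v_{k+1})/2 for 1 ≤ k ≤ 186. The particular solution to v_k − (v_{k-1} + v_{k+1})/2 = 1 is v_k = −k^2. Adding homogeneous solution A + B k and matching boundaries gives v_k = k (187 − k). Substituting k = 124: v_124 = 124 · 63 = 7812.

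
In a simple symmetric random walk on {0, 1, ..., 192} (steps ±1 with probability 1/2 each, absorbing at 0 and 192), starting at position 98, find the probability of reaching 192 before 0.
P(hit 192 before 0) = 98/192 = 49/96

Let u_k = P(hit 192 before 0 | start at k). Then u_0 = 0, u_192 = 1, and u_k = u_{k-1}/2 + u_{k+1}/2 for 1 ≤ k ≤ 191. This harmonic recurrence is solved by u_k = k/192, giving u_98 = 98/192 = 49/96.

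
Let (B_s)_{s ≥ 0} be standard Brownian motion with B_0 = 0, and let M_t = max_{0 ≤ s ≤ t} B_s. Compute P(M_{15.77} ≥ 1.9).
P(M_{15.77} ≥ 1.9) = 2·P(B_{15.77} ≥ 1.9) = 2(1 − Φ(1.9/√15.77)) ≈ 0.6323

By the reflection principle for Brownian motion, P(M_t ≥ a) = 2 · P(B_t ≥ a) for a ≥ 0. Since B_t ~ N(0, t), P(B_t ≥ 1.9) = 1 − Φ(1.9/√t) = 1 − Φ(1.9/√15.77) = 1 − Φ(0.4785). So
  P(M_{15.77} ≥ 1.9) = 2(1 − Φ(0.4785)) ≈ 0.6323.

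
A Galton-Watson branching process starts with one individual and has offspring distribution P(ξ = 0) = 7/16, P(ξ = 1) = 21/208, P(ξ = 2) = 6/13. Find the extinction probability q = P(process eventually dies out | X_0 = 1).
q = 91/96

The pgf is f(s) = 7/16 + 21/208·s + 6/13·s². The extinction probability q is the smallest fixed point of f in [0, 1]. Setting s = f(s):
  6/13·s² + (21/208 − 1)·s + 7/16 = 0
  6/13·s² − (7/16 + 6/13)·s + 7/16 = 0
which factors as (s − 1)·(6/13·s − 7/16) = 0, giving roots s = 1 and s = (7/16)/(6/13) = 91/96.
Mean offspring μ = 21/208 + 2·6/13 = 213/208 > 1 (supercritical), so q < 1. The extinction probability is the smaller root: q = (7/16)/(6/13) = 91/96.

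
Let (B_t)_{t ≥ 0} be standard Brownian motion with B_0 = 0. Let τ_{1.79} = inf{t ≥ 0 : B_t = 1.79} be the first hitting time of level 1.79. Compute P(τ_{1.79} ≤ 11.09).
P(τ_{1.79} ≤ 11.09) = 2(1 − Φ(1.79/√11.09)) = 2(1 − Φ(0.5375)) ≈ 0.5909

By the reflection principle for standard BM, P(τ_b ≤ t) = 2 · P(B_t ≥ b). Since B_t ~ N(0, t), P(B_t ≥ 1.79) = 1 − Φ(1.79/√t) = 1 − Φ(1.79/√11.09) = 1 − Φ(0.5375) ≈ 0.29546. Doubling: P(τ_{1.79} ≤ 11.09) ≈ 2 · 0.29546 = 0.59092 ≈ 0.5909.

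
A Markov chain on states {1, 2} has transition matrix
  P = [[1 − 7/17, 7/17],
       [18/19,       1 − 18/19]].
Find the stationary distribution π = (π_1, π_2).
π_1 = 306/439, π_2 = 133/439

Solve πP = π with π_1 + π_2 = 1. From πP = π: π_1 · (1 − 7/17) + π_2 · 18/19 = π_1 ⇒ π_2 · 18/19 = π_1 · 7/17 ⇒ π_2/π_1 = (7/17)/(18/19) = 133/306. Together with π_1 + π_2 = 1:
  π_1 = (18/19)/(7/17 + 18/19) = (18/19)/(439/323) = 306/439,
  π_2 = (7/17)/(7/17 + 18/19) = (7/17)/(439/323) = 133/439.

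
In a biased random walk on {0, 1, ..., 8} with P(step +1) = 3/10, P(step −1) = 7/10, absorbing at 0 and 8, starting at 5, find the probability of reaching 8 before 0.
P(hit 8 before 0) = (1 − (7/3)^5) / (1 − (7/3)^8) = 111807/1439560

Let u_k denote P(reach 8 before 0 | start at k). Boundary: u_0 = 0, u_8 = 1. Recurrence: u_k = 3/10·u_{k+1} + 7/10·u_{k-1} for 1 ≤ k ≤ 7. Try u_k = A + B·r^k with r = q/p = (7/10)/(3/10) = 7/3. Substitution satisfies the recurrence; boundary conditions give:
  u_k = (1 − r^k) / (1 − r^N) = (1 − (7/3)^5) / (1 − (7/3)^8) = 111807/1439560.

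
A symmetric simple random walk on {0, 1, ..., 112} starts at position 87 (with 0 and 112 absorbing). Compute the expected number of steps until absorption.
E[τ | X_0 = 87] = 2175

Let v_k = E[τ | X_0 = k]. Boundary: v_0 = v_112 = 0. Recurrence: v_k = 1 + (v_{k-1} + v_{k+1})/2 for 1 ≤ k ≤ 111. The particular solution to v_k − (v_{k-1} + v_{k+1})/2 = 1 is v_k = −k^2. Adding homogeneous solution A + B k and matching boundaries gives v_k = k (112 − k). Substituting k = 87: v_87 = 87 · 25 = 2175.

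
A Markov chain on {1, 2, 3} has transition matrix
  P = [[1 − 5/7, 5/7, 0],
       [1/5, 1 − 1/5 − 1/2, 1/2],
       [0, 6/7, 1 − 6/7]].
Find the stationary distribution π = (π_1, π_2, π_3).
π = (84/559, 300/559, 175/559)

This is a birth-death chain on three states, which satisfies detailed balance: π_1 · P_{12} = π_2 · P_{21} and π_2 · P_{23} = π_3 · P_{32}.
From π_1 · 5/7 = π_2 · 1/5: π_2/π_1 = (5/7)/(1/5) = 25/7.
From π_2 · 1/2 = π_3 · 6/7: π_3/π_2 = (1/2)/(6/7) = 7/12.
Take π_1 proportional to 1; then unnormalized π = (1, 25/7, 25/12). Normalize by dividing by the sum 559/84:
  π = (84/559, 300/559, 175/559).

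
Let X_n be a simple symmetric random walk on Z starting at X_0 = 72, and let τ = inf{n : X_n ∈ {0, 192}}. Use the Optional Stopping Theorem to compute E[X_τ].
E[X_τ] = 72

X_n is a martingale and τ is a bounded-mean stopping time (indeed τ is finite a.s. with bounded expectation since the walk is in a bounded region). By the OST, E[X_τ] = E[X_0] = 72. Equivalently: E[X_τ] = 192 · P(hit 192 first) + 0 · P(hit 0 first) = 192 · (72/192) = 72.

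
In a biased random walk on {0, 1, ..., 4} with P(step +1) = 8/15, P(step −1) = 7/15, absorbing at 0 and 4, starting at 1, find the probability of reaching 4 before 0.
P(hit 4 before 0) = (1 − (7/8)^1) / (1 − (7/8)^4) = 512/1695

Let u_k denote P(reach 4 before 0 | start at k). Boundary: u_0 = 0, u_4 = 1. Recurrence: u_k = 8/15·u_{k+1} + 7/15·u_{k-1} for 1 ≤ k ≤ 3. Try u_k = A + B·r^k with r = q/p = (7/15)/(8/15) = 7/8. Substitution satisfies the recurrence; boundary conditions give:
  u_k = (1 − r^k) / (1 − r^N) = (1 − (7/8)^1) / (1 − (7/8)^4) = 512/1695.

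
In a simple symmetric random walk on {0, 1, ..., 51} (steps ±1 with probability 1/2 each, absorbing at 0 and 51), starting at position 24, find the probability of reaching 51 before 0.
P(hit 51 before 0) = 24/51 = 8/17

Let u_k = P(hit 51 before 0 | start at k). Then u_0 = 0, u_51 = 1, and u_k = u_{k-1}/2 + u_{k+1}/2 for 1 ≤ k ≤ 50. This harmonic recurrence is solved by u_k = k/51, giving u_24 = 24/51 = 8/17.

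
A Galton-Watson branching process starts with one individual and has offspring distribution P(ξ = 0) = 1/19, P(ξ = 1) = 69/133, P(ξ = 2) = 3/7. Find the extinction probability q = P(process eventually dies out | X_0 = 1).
q = 7/57

The pgf is f(s) = 1/19 + 69/133·s + 3/7·s². The extinction probability q is the smallest fixed point of f in [0, 1]. Setting s = f(s):
  3/7·s² + (69/133 − 1)·s + 1/19 = 0
  3/7·s² − (1/19 + 3/7)·s + 1/19 = 0
which factors as (s − 1)·(3/7·s − 1/19) = 0, giving roots s = 1 and s = (1/19)/(3/7) = 7/57.
Mean offspring μ = 69/133 + 2·3/7 = 183/133 > 1 (supercritical), so q < 1. The extinction probability is the smaller root: q = (1/19)/(3/7) = 7/57.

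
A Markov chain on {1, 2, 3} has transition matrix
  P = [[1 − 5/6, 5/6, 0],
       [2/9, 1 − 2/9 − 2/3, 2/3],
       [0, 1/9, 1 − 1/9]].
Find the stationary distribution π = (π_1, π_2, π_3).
π = (4/109, 15/109, 90/109)

This is a birth-death chain on three states, which satisfies detailed balance: π_1 · P_{12} = π_2 · P_{21} and π_2 · P_{23} = π_3 · P_{32}.
From π_1 · 5/6 = π_2 · 2/9: π_2/π_1 = (5/6)/(2/9) = 15/4.
From π_2 · 2/3 = π_3 · 1/9: π_3/π_2 = (2/3)/(1/9) = 6.
Take π_1 proportional to 1; then unnormalized π = (1, 15/4, 45/2). Normalize by dividing by the sum 109/4:
  π = (4/109, 15/109, 90/109).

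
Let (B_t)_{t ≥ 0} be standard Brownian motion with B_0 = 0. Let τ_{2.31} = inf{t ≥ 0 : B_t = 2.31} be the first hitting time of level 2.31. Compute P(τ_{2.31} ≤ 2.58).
P(τ_{2.31} ≤ 2.58) = 2(1 − Φ(2.31/√2.58)) = 2(1 − Φ(1.4381)) ≈ 0.1504

By the reflection principle for standard BM, P(τ_b ≤ t) = 2 · P(B_t ≥ b). Since B_t ~ N(0, t), P(B_t ≥ 2.31) = 1 − Φ(2.31/√t) = 1 − Φ(2.31/√2.58) = 1 − Φ(1.4381) ≈ 0.07520. Doubling: P(τ_{2.31} ≤ 2.58) ≈ 2 · 0.07520 = 0.15040 ≈ 0.1504.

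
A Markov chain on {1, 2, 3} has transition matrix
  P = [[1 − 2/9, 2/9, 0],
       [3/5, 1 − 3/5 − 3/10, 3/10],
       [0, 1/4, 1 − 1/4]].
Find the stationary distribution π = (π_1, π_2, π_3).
π = (27/49, 10/49, 12/49)

This is a birth-death chain on three states, which satisfies detailed balance: π_1 · P_{12} = π_2 · P_{21} and π_2 · P_{23} = π_3 · P_{32}.
From π_1 · 2/9 = π_2 · 3/5: π_2/π_1 = (2/9)/(3/5) = 10/27.
From π_2 · 3/10 = π_3 · 1/4: π_3/π_2 = (3/10)/(1/4) = 6/5.
Take π_1 proportional to 1; then unnormalized π = (1, 10/27, 4/9). Normalize by dividing by the sum 49/27:
  π = (27/49, 10/49, 12/49).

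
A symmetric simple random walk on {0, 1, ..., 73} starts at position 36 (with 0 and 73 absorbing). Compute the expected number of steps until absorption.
E[τ | X_0 = 36] = 1332

Let v_k = E[τ | X_0 = k]. Boundary: v_0 = v_73 = 0. Recurrence: v_k = 1 + (v_{k-1} + v_{k+1})/2 for 1 ≤ k ≤ 72. The particular solution to v_k − (v_{k-1} + v_{k+1})/2 = 1 is v_k = −k^2. Adding homogeneous solution A + B k and matching boundaries gives v_k = k (73 − k). Substituting k = 36: v_36 = 36 · 37 = 1332.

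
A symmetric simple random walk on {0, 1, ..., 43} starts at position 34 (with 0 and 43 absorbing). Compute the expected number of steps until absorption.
E[τ | X_0 = 34] = 306

Let v_k = E[τ | X_0 = k]. Boundary: v_0 = v_43 = 0. Recurrence: v_k = 1 + (v_{k-1} + v_{k+1})/2 for 1 ≤ k ≤ 42. The particular solution to v_k − (v_{k-1} + v_{k+1})/2 = 1 is v_k = −k^2. Adding homogeneous solution A + B k and matching boundaries gives v_k = k (43 − k). Substituting k = 34: v_34 = 34 · 9 = 306.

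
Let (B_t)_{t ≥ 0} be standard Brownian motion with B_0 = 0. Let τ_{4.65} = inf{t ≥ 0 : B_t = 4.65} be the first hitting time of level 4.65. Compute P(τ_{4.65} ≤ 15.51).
P(τ_{4.65} ≤ 15.51) = 2(1 − Φ(4.65/√15.51)) = 2(1 − Φ(1.1807)) ≈ 0.2377

By the reflection principle for standard BM, P(τ_b ≤ t) = 2 · P(B_t ≥ b). Since B_t ~ N(0, t), P(B_t ≥ 4.65) = 1 − Φ(4.65/√t) = 1 − Φ(4.65/√15.51) = 1 − Φ(1.1807) ≈ 0.11886. Doubling: P(τ_{4.65} ≤ 15.51) ≈ 2 · 0.11886 = 0.23772 ≈ 0.2377.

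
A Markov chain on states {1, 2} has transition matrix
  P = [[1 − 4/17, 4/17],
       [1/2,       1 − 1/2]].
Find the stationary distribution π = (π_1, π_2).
π_1 = 17/25, π_2 = 8/25

Solve πP = π with π_1 + π_2 = 1. From πP = π: π_1 · (1 − 4/17) + π_2 · 1/2 = π_1 ⇒ π_2 · 1/2 = π_1 · 4/17 ⇒ π_2/π_1 = (4/17)/(1/2) = 8/17. Together with π_1 + π_2 = 1:
  π_1 = (1/2)/(4/17 + 1/2) = (1/2)/(25/34) = 17/25,
  π_2 = (4/17)/(4/17 + 1/2) = (4/17)/(25/34) = 8/25.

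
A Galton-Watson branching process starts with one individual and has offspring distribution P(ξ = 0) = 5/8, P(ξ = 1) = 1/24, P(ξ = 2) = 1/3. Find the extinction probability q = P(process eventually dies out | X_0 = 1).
q = 1

Mean offspring μ = 0·5/8 + 1·1/24 + 2·1/3 = 17/24 ≤ 1. For μ ≤ 1 with offspring not concentrated at 1, the Galton-Watson process goes extinct almost surely, so q = 1.
(Algebraic check: The pgf is f(s) = 5/8 + 1/24·s + 1/3·s². The extinction probability q is the smallest fixed point of f in [0, 1]. Setting s = f(s):
  1/3·s² + (1/24 − 1)·s + 5/8 = 0
  1/3·s² − (5/8 + 1/3)·s + 5/8 = 0
which factors as (s − 1)·(1/3·s − 5/8) = 0, giving roots s = 1 and s = (5/8)/(1/3) = 15/8. Since 15/8 ≥ 1, the smallest root in [0, 1] is s = 1.)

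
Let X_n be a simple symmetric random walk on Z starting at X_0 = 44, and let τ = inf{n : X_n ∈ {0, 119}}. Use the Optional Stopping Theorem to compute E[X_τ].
E[X_τ] = 44

X_n is a martingale and τ is a bounded-mean stopping time (indeed τ is finite a.s. with bounded expectation since the walk is in a bounded region). By the OST, E[X_τ] = E[X_0] = 44. Equivalently: E[X_τ] = 119 · P(hit 119 first) + 0 · P(hit 0 first) = 119 · (44/119) = 44.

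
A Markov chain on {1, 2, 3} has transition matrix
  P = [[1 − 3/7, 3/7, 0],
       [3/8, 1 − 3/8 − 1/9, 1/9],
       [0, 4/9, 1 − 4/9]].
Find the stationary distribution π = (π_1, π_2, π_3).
π = (7/17, 8/17, 2/17)

This is a birth-death chain on three states, which satisfies detailed balance: π_1 · P_{12} = π_2 · P_{21} and π_2 · P_{23} = π_3 · P_{32}.
From π_1 · 3/7 = π_2 · 3/8: π_2/π_1 = (3/7)/(3/8) = 8/7.
From π_2 · 1/9 = π_3 · 4/9: π_3/π_2 = (1/9)/(4/9) = 1/4.
Take π_1 proportional to 1; then unnormalized π = (1, 8/7, 2/7). Normalize by dividing by the sum 17/7:
  π = (7/17, 8/17, 2/17).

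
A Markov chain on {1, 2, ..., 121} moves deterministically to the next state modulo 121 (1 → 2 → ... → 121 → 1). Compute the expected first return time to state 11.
E[T_11 | X_0 = 11] = 121

The chain cycles deterministically, so starting at state 11 it returns in exactly 121 steps. Equivalently, the stationary distribution is uniform π_j = 1/121 for every state j, so by Kac's formula E[T_11] = 1/π_11 = 121.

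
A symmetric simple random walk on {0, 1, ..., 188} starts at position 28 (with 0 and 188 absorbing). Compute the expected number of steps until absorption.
E[τ | X_0 = 28] = 4480

Let v_k = E[τ | X_0 = k]. Boundary: v_0 = v_188 = 0. Recurrence: v_k = 1 + (v_{k-1} + v_{k+1})/2 for 1 ≤ k ≤ 187. The particular solution to v_k − (v_{k-1} + v_{k+1})/2 = 1 is v_k = −k^2. Adding homogeneous solution A + B k and matching boundaries gives v_k = k (188 − k). Substituting k = 28: v_28 = 28 · 160 = 4480.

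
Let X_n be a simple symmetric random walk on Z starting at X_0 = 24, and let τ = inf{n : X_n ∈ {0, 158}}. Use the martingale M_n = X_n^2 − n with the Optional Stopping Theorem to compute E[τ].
E[τ] = 3216

M_n = X_n^2 − n is a martingale (since E[X_{n+1}^2 | F_n] = X_n^2 + 1). By OST (τ has finite mean in a bounded region), E[M_τ] = E[M_0] = X_0^2 − 0 = 24^2 = 576. Also E[M_τ] = E[X_τ^2] − E[τ]. The walk exits at 0 or 158, with P(hit 158 first) = 24/158, so E[X_τ^2] = 158^2 · 24/158 + 0 = 3792. Thus E[τ] = E[X_τ^2] − E[M_τ] = 3792 − 576 = 3216 = 24(158 − 24) = 3216.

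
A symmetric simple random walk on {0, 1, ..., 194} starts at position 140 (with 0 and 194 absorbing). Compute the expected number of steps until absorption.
E[τ | X_0 = 140] = 7560

Let v_k = E[τ | X_0 = k]. Boundary: v_0 = v_194 = 0. Recurrence: v_k = 1 + (v_{k-1} + v_{k+1})/2 for 1 ≤ k ≤ 193. The particular solution to v_k − (v_{k-1} + v_{k+1})/2 = 1 is v_k = −k^2. Adding homogeneous solution A + B k and matching boundaries gives v_k = k (194 − k). Substituting k = 140: v_140 = 140 · 54 = 7560.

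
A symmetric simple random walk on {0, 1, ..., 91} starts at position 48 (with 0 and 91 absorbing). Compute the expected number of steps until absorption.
E[τ | X_0 = 48] = 2064

Let v_k = E[τ | X_0 = k]. Boundary: v_0 = v_91 = 0. Recurrence: v_k = 1 + (v_{k-1} + v_{k+1})/2 for 1 ≤ k ≤ 90. The particular solution to v_k − (v_{k-1} + v_{k+1})/2 = 1 is v_k = −k^2. Adding homogeneous solution A + B k and matching boundaries gives v_k = k (91 − k). Substituting k = 48: v_48 = 48 · 43 = 2064.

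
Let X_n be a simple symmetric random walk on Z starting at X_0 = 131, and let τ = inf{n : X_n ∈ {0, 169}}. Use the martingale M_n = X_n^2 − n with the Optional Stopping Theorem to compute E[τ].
E[τ] = 4978

M_n = X_n^2 − n is a martingale (since E[X_{n+1}^2 | F_n] = X_n^2 + 1). By OST (τ has finite mean in a bounded region), E[M_τ] = E[M_0] = X_0^2 − 0 = 131^2 = 17161. Also E[M_τ] = E[X_τ^2] − E[τ]. The walk exits at 0 or 169, with P(hit 169 first) = 131/169, so E[X_τ^2] = 169^2 · 131/169 + 0 = 22139. Thus E[τ] = E[X_τ^2] − E[M_τ] = 22139 − 17161 = 4978 = 131(169 − 131) = 4978.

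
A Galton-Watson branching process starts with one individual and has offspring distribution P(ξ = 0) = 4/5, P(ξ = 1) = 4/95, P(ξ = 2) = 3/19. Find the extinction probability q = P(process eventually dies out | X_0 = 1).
q = 1

Mean offspring μ = 0·4/5 + 1·4/95 + 2·3/19 = 34/95 ≤ 1. For μ ≤ 1 with offspring not concentrated at 1, the Galton-Watson process goes extinct almost surely, so q = 1.
(Algebraic check: The pgf is f(s) = 4/5 + 4/95·s + 3/19·s². The extinction probability q is the smallest fixed point of f in [0, 1]. Setting s = f(s):
  3/19·s² + (4/95 − 1)·s + 4/5 = 0
  3/19·s² − (4/5 + 3/19)·s + 4/5 = 0
which factors as (s − 1)·(3/19·s − 4/5) = 0, giving roots s = 1 and s = (4/5)/(3/19) = 76/15. Since 76/15 ≥ 1, the smallest root in [0, 1] is s = 1.)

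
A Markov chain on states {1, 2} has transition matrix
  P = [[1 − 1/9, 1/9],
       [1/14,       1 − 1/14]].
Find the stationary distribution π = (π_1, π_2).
π_1 = 9/23, π_2 = 14/23

Solve πP = π with π_1 + π_2 = 1. From πP = π: π_1 · (1 − 1/9) + π_2 · 1/14 = π_1 ⇒ π_2 · 1/14 = π_1 · 1/9 ⇒ π_2/π_1 = (1/9)/(1/14) = 14/9. Together with π_1 + π_2 = 1:
  π_1 = (1/14)/(1/9 + 1/14) = (1/14)/(23/126) = 9/23,
  π_2 = (1/9)/(1/9 + 1/14) = (1/9)/(23/126) = 14/23.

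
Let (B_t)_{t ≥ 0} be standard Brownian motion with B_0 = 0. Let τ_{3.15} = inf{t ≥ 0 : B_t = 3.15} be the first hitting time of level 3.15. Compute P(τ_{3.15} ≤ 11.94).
P(τ_{3.15} ≤ 11.94) = 2(1 − Φ(3.15/√11.94)) = 2(1 − Φ(0.9116)) ≈ 0.3620

By the reflection principle for standard BM, P(τ_b ≤ t) = 2 · P(B_t ≥ b). Since B_t ~ N(0, t), P(B_t ≥ 3.15) = 1 − Φ(3.15/√t) = 1 − Φ(3.15/√11.94) = 1 − Φ(0.9116) ≈ 0.18099. Doubling: P(τ_{3.15} ≤ 11.94) ≈ 2 · 0.18099 = 0.36198 ≈ 0.3620.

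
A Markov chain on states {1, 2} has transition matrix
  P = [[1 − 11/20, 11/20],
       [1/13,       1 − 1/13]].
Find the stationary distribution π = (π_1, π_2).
π_1 = 20/163, π_2 = 143/163

Solve πP = π with π_1 + π_2 = 1. From πP = π: π_1 · (1 − 11/20) + π_2 · 1/13 = π_1 ⇒ π_2 · 1/13 = π_1 · 11/20 ⇒ π_2/π_1 = (11/20)/(1/13) = 143/20. Together with π_1 + π_2 = 1:
  π_1 = (1/13)/(11/20 + 1/13) = (1/13)/(163/260) = 20/163,
  π_2 = (11/20)/(11/20 + 1/13) = (11/20)/(163/260) = 143/163.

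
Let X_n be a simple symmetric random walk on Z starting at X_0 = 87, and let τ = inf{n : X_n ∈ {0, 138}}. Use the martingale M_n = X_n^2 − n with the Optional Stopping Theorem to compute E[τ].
E[τ] = 4437

M_n = X_n^2 − n is a martingale (since E[X_{n+1}^2 | F_n] = X_n^2 + 1). By OST (τ has finite mean in a bounded region), E[M_τ] = E[M_0] = X_0^2 − 0 = 87^2 = 7569. Also E[M_τ] = E[X_τ^2] − E[τ]. The walk exits at 0 or 138, with P(hit 138 first) = 87/138, so E[X_τ^2] = 138^2 · 87/138 + 0 = 12006. Thus E[τ] = E[X_τ^2] − E[M_τ] = 12006 − 7569 = 4437 = 87(138 − 87) = 4437.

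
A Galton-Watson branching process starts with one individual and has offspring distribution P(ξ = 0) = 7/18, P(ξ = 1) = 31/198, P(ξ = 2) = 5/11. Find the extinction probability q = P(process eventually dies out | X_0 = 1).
q = 77/90

The pgf is f(s) = 7/18 + 31/198·s + 5/11·s². The extinction probability q is the smallest fixed point of f in [0, 1]. Setting s = f(s):
  5/11·s² + (31/198 − 1)·s + 7/18 = 0
  5/11·s² − (7/18 + 5/11)·s + 7/18 = 0
which factors as (s − 1)·(5/11·s − 7/18) = 0, giving roots s = 1 and s = (7/18)/(5/11) = 77/90.
Mean offspring μ = 31/198 + 2·5/11 = 211/198 > 1 (supercritical), so q < 1. The extinction probability is the smaller root: q = (7/18)/(5/11) = 77/90.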